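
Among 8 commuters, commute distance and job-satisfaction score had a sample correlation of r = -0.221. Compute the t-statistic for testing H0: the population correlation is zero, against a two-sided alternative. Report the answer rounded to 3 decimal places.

-0.555

t = r·√(n−2) / √(1−r²) with r = -0.221, n = 8
  = -0.221·√6 / √(1 − 0.048841)
  = -0.221·2.449490 / 0.975274
  = -0.541337 / 0.975274 = -0.555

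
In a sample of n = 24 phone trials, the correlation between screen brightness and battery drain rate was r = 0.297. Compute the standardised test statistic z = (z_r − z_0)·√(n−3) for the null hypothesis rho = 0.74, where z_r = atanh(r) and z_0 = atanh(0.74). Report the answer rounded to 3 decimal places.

z_r = atanh(0.297) = 0.306226,  z_0 = atanh(0.74) = 0.950479
SE = 1/√(n−3) = 1/√21 = 0.218218
z = (z_r − z_0)/SE = (0.306226 − 0.950479) / 0.218218 = -0.644253 / 0.218218 = -2.952

-2.952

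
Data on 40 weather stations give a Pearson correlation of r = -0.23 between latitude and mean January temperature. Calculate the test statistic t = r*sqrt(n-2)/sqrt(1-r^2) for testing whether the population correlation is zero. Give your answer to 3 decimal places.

1 − r² = 1 − 0.0529 = 0.9471;  √(1−r²) = 0.973191
√(n−2) = √38 = 6.164414
t = r·√(n−2)/√(1−r²) = -0.23 · 6.164414 / 0.973191 = -1.457

-1.457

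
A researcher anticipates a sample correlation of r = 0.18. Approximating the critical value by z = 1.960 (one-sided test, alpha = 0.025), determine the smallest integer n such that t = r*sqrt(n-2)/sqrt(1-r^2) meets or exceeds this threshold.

Need r·√(n−2)/√(1−r²) ≥ 1.960
√(n−2) ≥ 1.960·√(1−0.0324) / 0.18 = 1.960·0.983667 / 0.18 = 10.7110
n−2 ≥ 114.7255  ⇒  n ≥ 116.7255
Smallest integer n = 117

117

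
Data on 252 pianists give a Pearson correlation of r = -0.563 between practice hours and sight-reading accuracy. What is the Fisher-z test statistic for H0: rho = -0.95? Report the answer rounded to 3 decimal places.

Fisher z: atanh(-0.563) = -0.637215, atanh(-0.95) = -1.831781
z = (z_r − z_0)·√(n−3) = (-0.637215 − (-1.831781))·√249 = 1.194566 · 15.779734 = 18.850

18.850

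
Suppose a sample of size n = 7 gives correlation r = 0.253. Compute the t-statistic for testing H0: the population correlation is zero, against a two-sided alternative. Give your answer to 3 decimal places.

1 − r² = 1 − 0.064009 = 0.935991;  √(1−r²) = 0.967466
√(n−2) = √5 = 2.236068
t = r·√(n−2)/√(1−r²) = 0.253 · 2.236068 / 0.967466 = 0.585

0.585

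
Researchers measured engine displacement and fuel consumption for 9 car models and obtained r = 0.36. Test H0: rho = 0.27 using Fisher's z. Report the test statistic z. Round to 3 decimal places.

Fisher z: atanh(0.36) = 0.376886, atanh(0.27) = 0.276864
z = (z_r − z_0)·√(n−3) = (0.376886 − 0.276864)·√6 = 0.100022 · 2.449490 = 0.245

0.245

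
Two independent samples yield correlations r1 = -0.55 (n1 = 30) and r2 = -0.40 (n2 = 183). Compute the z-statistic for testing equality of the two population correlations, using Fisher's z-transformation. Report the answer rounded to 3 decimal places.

z1 = atanh(-0.55) = -0.618381,  z2 = atanh(-0.40) = -0.423649
SE = √(1/(n1−3) + 1/(n2−3)) = √(1/27 + 1/180) = √(0.0370370 + 0.0055556) = √0.0425926 = 0.206380
z = (z1 − z2)/SE = (-0.618381 − (-0.423649)) / 0.206380 = -0.194732 / 0.206380 = -0.944

-0.944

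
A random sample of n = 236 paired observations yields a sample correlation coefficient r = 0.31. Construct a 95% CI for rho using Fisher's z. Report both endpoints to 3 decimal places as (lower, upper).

z_r = atanh(0.31) = 0.320545;  SE = 1/√(n−3) = 1/√233 = 0.065512
z-limits: 0.320545 ± 1.960·0.065512 = 0.320545 ± 0.128404 = [0.192141, 0.448949]
ρ-limits: (tanh 0.192141, tanh 0.448949) = (0.190, 0.421)

(0.190, 0.421)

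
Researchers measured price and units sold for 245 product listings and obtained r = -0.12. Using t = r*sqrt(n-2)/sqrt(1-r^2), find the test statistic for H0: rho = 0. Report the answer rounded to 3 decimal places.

-1.884

1 − r² = 1 − 0.0144 = 0.9856;  √(1−r²) = 0.992774
√(n−2) = √243 = 15.588457
t = r·√(n−2)/√(1−r²) = -0.12 · 15.588457 / 0.992774 = -1.884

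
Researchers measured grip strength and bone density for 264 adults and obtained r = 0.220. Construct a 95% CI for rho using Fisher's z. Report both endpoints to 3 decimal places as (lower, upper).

Fisher z: z_r = atanh(r) = ½·ln((1+0.220)/(1−0.220)) = 0.223656
SE(z) = 1/√(n−3) = 1/√261 = 0.061898
95% ⇒ z* = 1.960; margin = 1.960·0.061898 = 0.121320
CI on z-scale: (0.102336, 0.344976)
Back-transform: tanh(0.102336) = 0.101980, tanh(0.344976) = 0.331912

(0.102, 0.332)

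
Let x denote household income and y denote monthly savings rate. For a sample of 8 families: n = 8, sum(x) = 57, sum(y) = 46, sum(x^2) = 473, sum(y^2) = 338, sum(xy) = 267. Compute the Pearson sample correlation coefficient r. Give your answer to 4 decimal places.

Numerator: nΣxy − (Σx)(Σy) = 8·267 − (57)(46) = -486
Denominator: √[(nΣx²−(Σx)²)(nΣy²−(Σy)²)]
  nΣx²−(Σx)² = 8·473 − 3249 = 535;  nΣy²−(Σy)² = 8·338 − 2116 = 588
  √(535·588) = √314580 = 560.8743
r = -486 / 560.8743 = -0.8665

-0.8665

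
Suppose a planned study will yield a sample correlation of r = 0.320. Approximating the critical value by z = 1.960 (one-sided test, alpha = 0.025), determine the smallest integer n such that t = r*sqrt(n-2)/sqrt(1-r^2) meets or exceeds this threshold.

r√(n−2)/√(1−r²) ≥ 1.960  ⇔  n−2 ≥ (1.960)²·(1−r²)/r²
(1−r²)/r² = (1−0.102400)/0.102400 = 8.7656
n ≥ 2 + 3.8416·8.7656 = 2 + 33.6739 = 35.6739
⌈35.6739⌉ = 36

36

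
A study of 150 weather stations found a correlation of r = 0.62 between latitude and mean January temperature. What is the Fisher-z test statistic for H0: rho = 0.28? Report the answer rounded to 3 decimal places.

Fisher z: atanh(0.62) = 0.725005, atanh(0.28) = 0.287682
z = (z_r − z_0)·√(n−3) = (0.725005 − 0.287682)·√147 = 0.437323 · 12.124356 = 5.302

5.302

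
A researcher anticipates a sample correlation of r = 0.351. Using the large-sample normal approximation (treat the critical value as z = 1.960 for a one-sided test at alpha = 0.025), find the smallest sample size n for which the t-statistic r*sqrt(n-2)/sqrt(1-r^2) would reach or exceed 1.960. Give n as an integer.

Need r·√(n−2)/√(1−r²) ≥ 1.960
√(n−2) ≥ 1.960·√(1−0.123201) / 0.351 = 1.960·0.936375 / 0.351 = 5.2288
n−2 ≥ 27.3403  ⇒  n ≥ 29.3403
Smallest integer n = 30

30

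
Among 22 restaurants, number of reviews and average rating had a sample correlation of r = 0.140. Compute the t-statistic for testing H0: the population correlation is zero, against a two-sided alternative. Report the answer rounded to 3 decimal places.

0.632

t = r·√(n−2) / √(1−r²) with r = 0.140, n = 22
  = 0.140·√20 / √(1 − 0.019600)
  = 0.140·4.472136 / 0.990152
  = 0.626099 / 0.990152 = 0.632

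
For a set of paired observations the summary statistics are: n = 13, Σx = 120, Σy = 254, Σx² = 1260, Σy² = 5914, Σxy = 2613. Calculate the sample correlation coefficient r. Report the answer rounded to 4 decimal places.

0.7051

S_xy = nΣxy − ΣxΣy = 13·2613 − 120·254 = 33969 − 30480 = 3489
S_xx = nΣx² − (Σx)² = 13·1260 − 120² = 16380 − 14400 = 1980
S_yy = nΣy² − (Σy)² = 13·5914 − 254² = 76882 − 64516 = 12366
r = S_xy / √(S_xx·S_yy) = 3489 / √(1980·12366) = 3489 / √24484680 = 3489 / 4948.1997 = 0.7051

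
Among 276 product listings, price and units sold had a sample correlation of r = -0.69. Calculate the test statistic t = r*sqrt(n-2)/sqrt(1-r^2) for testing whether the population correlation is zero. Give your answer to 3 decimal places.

1 − r² = 1 − 0.4761 = 0.5239;  √(1−r²) = 0.723809
√(n−2) = √274 = 16.552945
t = r·√(n−2)/√(1−r²) = -0.69 · 16.552945 / 0.723809 = -15.780

-15.780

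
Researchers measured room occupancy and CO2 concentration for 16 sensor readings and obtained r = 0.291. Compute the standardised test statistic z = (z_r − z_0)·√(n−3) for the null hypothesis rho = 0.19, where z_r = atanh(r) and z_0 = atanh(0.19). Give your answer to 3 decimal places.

z_r = atanh(0.291) = 0.299658,  z_0 = atanh(0.19) = 0.192337
SE = 1/√(n−3) = 1/√13 = 0.277350
z = (z_r − z_0)/SE = (0.299658 − 0.192337) / 0.277350 = 0.107321 / 0.277350 = 0.387

0.387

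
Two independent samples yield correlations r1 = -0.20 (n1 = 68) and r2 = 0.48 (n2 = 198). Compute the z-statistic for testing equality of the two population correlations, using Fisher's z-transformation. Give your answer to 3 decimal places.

Fisher z-transforms: z1 = atanh(-0.20) = -0.202733, z2 = atanh(0.48) = 0.522984; difference d = -0.725717
Var(d) = 1/65 + 1/195 = 0.0153846 + 0.0051282 = 0.0205128
z = d/√Var(d) = -0.725717 / √0.0205128 = -0.725717 / 0.143223 = -5.067

-5.067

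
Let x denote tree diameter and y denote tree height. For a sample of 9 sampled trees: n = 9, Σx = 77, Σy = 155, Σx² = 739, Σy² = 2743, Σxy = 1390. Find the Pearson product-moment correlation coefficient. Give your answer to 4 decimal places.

S_xy = nΣxy − ΣxΣy = 9·1390 − 77·155 = 12510 − 11935 = 575
S_xx = nΣx² − (Σx)² = 9·739 − 77² = 6651 − 5929 = 722
S_yy = nΣy² − (Σy)² = 9·2743 − 155² = 24687 − 24025 = 662
r = S_xy / √(S_xx·S_yy) = 575 / √(722·662) = 575 / √477964 = 575 / 691.3494 = 0.8317

0.8317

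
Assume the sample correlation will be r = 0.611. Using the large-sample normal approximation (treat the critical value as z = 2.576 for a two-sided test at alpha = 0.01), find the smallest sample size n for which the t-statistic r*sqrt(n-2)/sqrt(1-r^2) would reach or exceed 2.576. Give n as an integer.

14

r√(n−2)/√(1−r²) ≥ 2.576  ⇔  n−2 ≥ (2.576)²·(1−r²)/r²
(1−r²)/r² = (1−0.373321)/0.373321 = 1.6787
n ≥ 2 + 6.635776·1.6787 = 2 + 11.1395 = 13.1395
⌈13.1395⌉ = 14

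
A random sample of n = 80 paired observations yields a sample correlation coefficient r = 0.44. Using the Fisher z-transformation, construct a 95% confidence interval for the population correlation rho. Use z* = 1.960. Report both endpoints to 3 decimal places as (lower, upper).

Fisher z: z_r = atanh(r) = ½·ln((1+0.44)/(1−0.44)) = 0.472231
SE(z) = 1/√(n−3) = 1/√77 = 0.113961
95% ⇒ z* = 1.960; margin = 1.960·0.113961 = 0.223364
CI on z-scale: (0.248867, 0.695595)
Back-transform: tanh(0.248867) = 0.243853, tanh(0.695595) = 0.601564

(0.244, 0.602)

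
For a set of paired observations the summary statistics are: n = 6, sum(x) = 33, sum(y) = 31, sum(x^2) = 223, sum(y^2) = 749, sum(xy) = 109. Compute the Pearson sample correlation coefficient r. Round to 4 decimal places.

Numerator: nΣxy − (Σx)(Σy) = 6·109 − (33)(31) = -369
Denominator: √[(nΣx²−(Σx)²)(nΣy²−(Σy)²)]
  nΣx²−(Σx)² = 6·223 − 1089 = 249;  nΣy²−(Σy)² = 6·749 − 961 = 3533
  √(249·3533) = √879717 = 937.9323
r = -369 / 937.9323 = -0.3934

-0.3934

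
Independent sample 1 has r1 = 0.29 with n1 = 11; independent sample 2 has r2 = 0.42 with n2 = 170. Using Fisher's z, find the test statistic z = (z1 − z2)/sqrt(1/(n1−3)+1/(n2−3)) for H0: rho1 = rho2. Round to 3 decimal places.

-0.412

z1 = atanh(0.29) = 0.298566,  z2 = atanh(0.42) = 0.447692
SE = √(1/(n1−3) + 1/(n2−3)) = √(1/8 + 1/167) = √(0.1250000 + 0.0059880) = √0.1309880 = 0.361923
z = (z1 − z2)/SE = (0.298566 − 0.447692) / 0.361923 = -0.149126 / 0.361923 = -0.412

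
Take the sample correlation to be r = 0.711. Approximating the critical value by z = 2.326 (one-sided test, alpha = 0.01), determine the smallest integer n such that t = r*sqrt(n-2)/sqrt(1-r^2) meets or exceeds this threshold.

8

Need r·√(n−2)/√(1−r²) ≥ 2.326
√(n−2) ≥ 2.326·√(1−0.505521) / 0.711 = 2.326·0.703192 / 0.711 = 2.3005
n−2 ≥ 5.2923  ⇒  n ≥ 7.2923
Smallest integer n = 8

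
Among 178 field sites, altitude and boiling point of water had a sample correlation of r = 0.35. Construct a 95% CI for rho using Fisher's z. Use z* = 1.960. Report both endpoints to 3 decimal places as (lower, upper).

Fisher z: z_r = atanh(r) = ½·ln((1+0.35)/(1−0.35)) = 0.365444
SE(z) = 1/√(n−3) = 1/√175 = 0.075593
95% ⇒ z* = 1.960; margin = 1.960·0.075593 = 0.148162
CI on z-scale: (0.217282, 0.513606)
Back-transform: tanh(0.217282) = 0.213926, tanh(0.513606) = 0.472750

(0.214, 0.473)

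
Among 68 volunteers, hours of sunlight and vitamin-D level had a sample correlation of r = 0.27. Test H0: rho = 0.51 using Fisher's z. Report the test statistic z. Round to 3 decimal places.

Fisher z: atanh(0.27) = 0.276864, atanh(0.51) = 0.562730
z = (z_r − z_0)·√(n−3) = (0.276864 − 0.562730)·√65 = -0.285866 · 8.062258 = -2.305

-2.305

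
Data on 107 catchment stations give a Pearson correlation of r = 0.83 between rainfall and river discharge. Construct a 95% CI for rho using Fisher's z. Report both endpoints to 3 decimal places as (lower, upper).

Fisher z: z_r = atanh(r) = ½·ln((1+0.83)/(1−0.83)) = 1.188136
SE(z) = 1/√(n−3) = 1/√104 = 0.098058
95% ⇒ z* = 1.960; margin = 1.960·0.098058 = 0.192194
CI on z-scale: (0.995942, 1.380330)
Back-transform: tanh(0.995942) = 0.759885, tanh(1.380330) = 0.881025

(0.760, 0.881)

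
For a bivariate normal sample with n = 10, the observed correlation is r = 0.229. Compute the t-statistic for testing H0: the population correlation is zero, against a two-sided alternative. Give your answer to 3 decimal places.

t = r·√(n−2) / √(1−r²) with r = 0.229, n = 10
  = 0.229·√8 / √(1 − 0.052441)
  = 0.229·2.828427 / 0.973426
  = 0.647710 / 0.973426 = 0.665

0.665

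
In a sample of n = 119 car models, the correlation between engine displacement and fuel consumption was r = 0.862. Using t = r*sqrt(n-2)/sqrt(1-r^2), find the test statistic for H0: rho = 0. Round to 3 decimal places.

t = r·√(n−2) / √(1−r²) with r = 0.862, n = 119
  = 0.862·√117 / √(1 − 0.743044)
  = 0.862·10.816654 / 0.506908
  = 9.323956 / 0.506908 = 18.394

18.394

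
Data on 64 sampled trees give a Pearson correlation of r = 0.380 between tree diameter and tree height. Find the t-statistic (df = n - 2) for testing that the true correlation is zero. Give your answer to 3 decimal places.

t = r·√(n−2) / √(1−r²) with r = 0.380, n = 64
  = 0.380·√62 / √(1 − 0.144400)
  = 0.380·7.874008 / 0.924986
  = 2.992123 / 0.924986 = 3.235

3.235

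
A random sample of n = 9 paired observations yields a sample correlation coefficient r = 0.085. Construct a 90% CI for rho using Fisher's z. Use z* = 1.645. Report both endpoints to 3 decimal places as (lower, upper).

Fisher z: z_r = atanh(r) = ½·ln((1+0.085)/(1−0.085)) = 0.085206
SE(z) = 1/√(n−3) = 1/√6 = 0.408248
90% ⇒ z* = 1.645; margin = 1.645·0.408248 = 0.671568
CI on z-scale: (-0.586362, 0.756774)
Back-transform: tanh(-0.586362) = -0.527274, tanh(0.756774) = 0.639173

(-0.527, 0.639)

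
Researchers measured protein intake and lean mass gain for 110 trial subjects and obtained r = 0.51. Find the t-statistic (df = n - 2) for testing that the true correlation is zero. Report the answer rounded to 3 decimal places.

t = r·√(n−2) / √(1−r²) with r = 0.51, n = 110
  = 0.51·√108 / √(1 − 0.2601)
  = 0.51·10.392305 / 0.860174
  = 5.300076 / 0.860174 = 6.162

6.162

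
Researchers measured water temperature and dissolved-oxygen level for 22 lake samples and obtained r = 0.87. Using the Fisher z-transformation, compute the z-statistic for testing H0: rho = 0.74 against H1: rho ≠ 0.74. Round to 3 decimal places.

1.668

Fisher z: atanh(0.87) = 1.333080, atanh(0.74) = 0.950479
z = (z_r − z_0)·√(n−3) = (1.333080 − 0.950479)·√19 = 0.382601 · 4.358899 = 1.668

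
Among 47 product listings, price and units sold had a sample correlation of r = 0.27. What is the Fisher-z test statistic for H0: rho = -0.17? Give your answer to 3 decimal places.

Fisher z: atanh(0.27) = 0.276864, atanh(-0.17) = -0.171667
z = (z_r − z_0)·√(n−3) = (0.276864 − (-0.171667))·√44 = 0.448531 · 6.633250 = 2.975

2.975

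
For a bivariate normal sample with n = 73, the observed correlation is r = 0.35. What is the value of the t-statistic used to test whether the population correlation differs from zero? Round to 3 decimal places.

1 − r² = 1 − 0.1225 = 0.8775;  √(1−r²) = 0.936750
√(n−2) = √71 = 8.426150
t = r·√(n−2)/√(1−r²) = 0.35 · 8.426150 / 0.936750 = 3.148

3.148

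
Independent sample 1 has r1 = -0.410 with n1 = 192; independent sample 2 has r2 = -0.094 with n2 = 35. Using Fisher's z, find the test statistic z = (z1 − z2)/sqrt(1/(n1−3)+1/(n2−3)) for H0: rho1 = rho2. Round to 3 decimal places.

-1.786

z1 = atanh(-0.410) = -0.435611,  z2 = atanh(-0.094) = -0.094278
SE = √(1/(n1−3) + 1/(n2−3)) = √(1/189 + 1/32) = √(0.0052910 + 0.0312500) = √0.0365410 = 0.191157
z = (z1 − z2)/SE = (-0.435611 − (-0.094278)) / 0.191157 = -0.341333 / 0.191157 = -1.786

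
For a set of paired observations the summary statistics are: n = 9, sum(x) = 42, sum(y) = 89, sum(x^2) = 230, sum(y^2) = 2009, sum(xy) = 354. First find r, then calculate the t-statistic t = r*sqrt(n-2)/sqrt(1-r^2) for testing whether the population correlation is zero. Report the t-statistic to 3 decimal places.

-0.872

Numerator: nΣxy − (Σx)(Σy) = 9·354 − (42)(89) = -552
Denominator: √[(nΣx²−(Σx)²)(nΣy²−(Σy)²)]
  nΣx²−(Σx)² = 9·230 − 1764 = 306;  nΣy²−(Σy)² = 9·2009 − 7921 = 10160
  √(306·10160) = √3108960 = 1763.2243
r = -552 / 1763.2243 = -0.3131
t = r·√(n−2)/√(1−r²) = -0.3131·√7 / √(1−0.098032) = -0.828385 / 0.949720 = -0.872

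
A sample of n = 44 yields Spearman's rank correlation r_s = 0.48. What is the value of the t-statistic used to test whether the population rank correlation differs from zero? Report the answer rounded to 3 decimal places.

1 − r_s² = 1 − 0.2304 = 0.7696;  √(1−r_s²) = 0.877268
√(n−2) = √42 = 6.480741
t = r_s·√(n−2)/√(1−r_s²) = 0.48 · 6.480741 / 0.877268 = 3.546

3.546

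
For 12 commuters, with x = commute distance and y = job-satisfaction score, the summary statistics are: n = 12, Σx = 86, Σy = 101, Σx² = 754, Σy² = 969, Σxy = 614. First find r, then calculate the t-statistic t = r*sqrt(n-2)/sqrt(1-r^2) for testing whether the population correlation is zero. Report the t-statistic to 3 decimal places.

S_xy = nΣxy − ΣxΣy = 12·614 − 86·101 = 7368 − 8686 = -1318
S_xx = nΣx² − (Σx)² = 12·754 − 86² = 9048 − 7396 = 1652
S_yy = nΣy² − (Σy)² = 12·969 − 101² = 11628 − 10201 = 1427
r = S_xy / √(S_xx·S_yy) = -1318 / √(1652·1427) = -1318 / √2357404 = -1318 / 1535.3840 = -0.8584
t = r·√(n−2)/√(1−r²) = -0.8584·√10 / √(1−0.736851) = -2.714499 / 0.512981 = -5.292

-5.292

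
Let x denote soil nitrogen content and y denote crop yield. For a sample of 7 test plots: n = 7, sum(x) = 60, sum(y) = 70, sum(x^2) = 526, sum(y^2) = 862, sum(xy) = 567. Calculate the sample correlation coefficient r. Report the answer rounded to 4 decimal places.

-0.7575

Numerator: nΣxy − (Σx)(Σy) = 7·567 − (60)(70) = -231
Denominator: √[(nΣx²−(Σx)²)(nΣy²−(Σy)²)]
  nΣx²−(Σx)² = 7·526 − 3600 = 82;  nΣy²−(Σy)² = 7·862 − 4900 = 1134
  √(82·1134) = √92988 = 304.9393
r = -231 / 304.9393 = -0.7575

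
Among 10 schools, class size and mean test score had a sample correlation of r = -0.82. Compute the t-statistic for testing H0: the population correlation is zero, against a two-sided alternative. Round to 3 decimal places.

1 − r² = 1 − 0.6724 = 0.3276;  √(1−r²) = 0.572364
√(n−2) = √8 = 2.828427
t = r·√(n−2)/√(1−r²) = -0.82 · 2.828427 / 0.572364 = -4.052

-4.052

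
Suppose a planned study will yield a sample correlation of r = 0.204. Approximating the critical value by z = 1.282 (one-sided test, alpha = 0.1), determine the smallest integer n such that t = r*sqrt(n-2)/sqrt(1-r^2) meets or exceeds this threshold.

Need r·√(n−2)/√(1−r²) ≥ 1.282
√(n−2) ≥ 1.282·√(1−0.041616) / 0.204 = 1.282·0.978971 / 0.204 = 6.1522
n−2 ≥ 37.8496  ⇒  n ≥ 39.8496
Smallest integer n = 40

40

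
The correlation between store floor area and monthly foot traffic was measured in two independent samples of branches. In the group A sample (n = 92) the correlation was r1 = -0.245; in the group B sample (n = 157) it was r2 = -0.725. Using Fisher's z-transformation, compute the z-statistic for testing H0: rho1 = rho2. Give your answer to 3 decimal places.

Fisher z-transforms: z1 = atanh(-0.245) = -0.250087, z2 = atanh(-0.725) = -0.918106; difference d = 0.668019
Var(d) = 1/89 + 1/154 = 0.0112360 + 0.0064935 = 0.0177295
z = d/√Var(d) = 0.668019 / √0.0177295 = 0.668019 / 0.133152 = 5.017

5.017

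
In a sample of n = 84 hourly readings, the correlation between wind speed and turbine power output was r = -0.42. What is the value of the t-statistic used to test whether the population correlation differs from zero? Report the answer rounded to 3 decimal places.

-4.191

1 − r² = 1 − 0.1764 = 0.8236;  √(1−r²) = 0.907524
√(n−2) = √82 = 9.055385
t = r·√(n−2)/√(1−r²) = -0.42 · 9.055385 / 0.907524 = -4.191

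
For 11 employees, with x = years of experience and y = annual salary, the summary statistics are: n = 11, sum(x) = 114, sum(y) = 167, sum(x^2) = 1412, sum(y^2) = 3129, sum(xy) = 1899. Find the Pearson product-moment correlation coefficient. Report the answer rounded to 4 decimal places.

S_xy = nΣxy − ΣxΣy = 11·1899 − 114·167 = 20889 − 19038 = 1851
S_xx = nΣx² − (Σx)² = 11·1412 − 114² = 15532 − 12996 = 2536
S_yy = nΣy² − (Σy)² = 11·3129 − 167² = 34419 − 27889 = 6530
r = S_xy / √(S_xx·S_yy) = 1851 / √(2536·6530) = 1851 / √16560080 = 1851 / 4069.4078 = 0.4549

0.4549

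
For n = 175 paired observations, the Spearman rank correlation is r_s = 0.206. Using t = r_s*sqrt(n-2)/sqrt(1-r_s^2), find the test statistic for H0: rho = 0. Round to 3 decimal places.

2.769

1 − r_s² = 1 − 0.042436 = 0.957564;  √(1−r_s²) = 0.978552
√(n−2) = √173 = 13.152946
t = r_s·√(n−2)/√(1−r_s²) = 0.206 · 13.152946 / 0.978552 = 2.769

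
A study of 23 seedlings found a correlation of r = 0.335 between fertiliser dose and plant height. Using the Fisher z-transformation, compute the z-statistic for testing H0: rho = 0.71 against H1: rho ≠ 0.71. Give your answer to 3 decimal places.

z_r = atanh(0.335) = 0.348450,  z_0 = atanh(0.71) = 0.887184
SE = 1/√(n−3) = 1/√20 = 0.223607
z = (z_r − z_0)/SE = (0.348450 − 0.887184) / 0.223607 = -0.538734 / 0.223607 = -2.409

-2.409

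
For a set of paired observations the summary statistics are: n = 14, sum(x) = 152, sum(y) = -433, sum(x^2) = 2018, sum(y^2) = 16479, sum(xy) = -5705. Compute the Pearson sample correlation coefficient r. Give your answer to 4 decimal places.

Numerator: nΣxy − (Σx)(Σy) = 14·(-5705) − (152)(-433) = -14054
Denominator: √[(nΣx²−(Σx)²)(nΣy²−(Σy)²)]
  nΣx²−(Σx)² = 14·2018 − 23104 = 5148;  nΣy²−(Σy)² = 14·16479 − 187489 = 43217
  √(5148·43217) = √222481116 = 14915.8009
r = -14054 / 14915.8009 = -0.9422

-0.9422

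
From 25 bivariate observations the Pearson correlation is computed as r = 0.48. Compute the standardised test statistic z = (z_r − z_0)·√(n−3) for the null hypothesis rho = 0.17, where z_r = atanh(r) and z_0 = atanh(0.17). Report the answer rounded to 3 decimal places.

z_r = atanh(0.48) = 0.522984,  z_0 = atanh(0.17) = 0.171667
SE = 1/√(n−3) = 1/√22 = 0.213201
z = (z_r − z_0)/SE = (0.522984 − 0.171667) / 0.213201 = 0.351317 / 0.213201 = 1.648

1.648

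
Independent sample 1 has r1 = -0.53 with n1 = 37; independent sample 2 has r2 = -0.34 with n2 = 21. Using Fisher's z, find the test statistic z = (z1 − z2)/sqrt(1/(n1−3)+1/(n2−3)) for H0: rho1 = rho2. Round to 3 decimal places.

Fisher z-transforms: z1 = atanh(-0.53) = -0.590145, z2 = atanh(-0.34) = -0.354093; difference d = -0.236052
Var(d) = 1/34 + 1/18 = 0.0294118 + 0.0555556 = 0.0849674
z = d/√Var(d) = -0.236052 / √0.0849674 = -0.236052 / 0.291492 = -0.810

-0.810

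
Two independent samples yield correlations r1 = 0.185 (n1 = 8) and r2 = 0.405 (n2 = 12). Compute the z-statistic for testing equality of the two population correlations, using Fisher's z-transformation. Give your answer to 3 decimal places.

-0.435

z1 = atanh(0.185) = 0.187155,  z2 = atanh(0.405) = 0.429616
SE = √(1/(n1−3) + 1/(n2−3)) = √(1/5 + 1/9) = √(0.2000000 + 0.1111111) = √0.3111111 = 0.557773
z = (z1 − z2)/SE = (0.187155 − 0.429616) / 0.557773 = -0.242461 / 0.557773 = -0.435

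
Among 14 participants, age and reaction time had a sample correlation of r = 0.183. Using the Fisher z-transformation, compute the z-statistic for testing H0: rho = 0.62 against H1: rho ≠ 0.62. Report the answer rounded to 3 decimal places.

z_r = atanh(0.183) = 0.185085,  z_0 = atanh(0.62) = 0.725005
SE = 1/√(n−3) = 1/√11 = 0.301511
z = (z_r − z_0)/SE = (0.185085 − 0.725005) / 0.301511 = -0.539920 / 0.301511 = -1.791

-1.791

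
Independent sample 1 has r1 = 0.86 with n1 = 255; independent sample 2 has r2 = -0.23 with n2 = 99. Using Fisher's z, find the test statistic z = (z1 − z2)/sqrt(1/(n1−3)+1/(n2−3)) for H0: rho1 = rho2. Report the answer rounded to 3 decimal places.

12.736

Fisher z-transforms: z1 = atanh(0.86) = 1.293345, z2 = atanh(-0.23) = -0.234189; difference d = 1.527534
Var(d) = 1/252 + 1/96 = 0.0039683 + 0.0104167 = 0.0143850
z = d/√Var(d) = 1.527534 / √0.0143850 = 1.527534 / 0.119937 = 12.736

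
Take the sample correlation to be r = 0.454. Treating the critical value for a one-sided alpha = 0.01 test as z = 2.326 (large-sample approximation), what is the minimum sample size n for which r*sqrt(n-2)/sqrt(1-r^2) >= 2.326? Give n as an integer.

Need r·√(n−2)/√(1−r²) ≥ 2.326
√(n−2) ≥ 2.326·√(1−0.206116) / 0.454 = 2.326·0.891002 / 0.454 = 4.5649
n−2 ≥ 20.8383  ⇒  n ≥ 22.8383
Smallest integer n = 23

23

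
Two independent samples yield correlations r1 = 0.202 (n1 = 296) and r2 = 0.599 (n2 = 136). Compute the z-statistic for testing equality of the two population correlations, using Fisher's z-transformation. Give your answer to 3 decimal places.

z1 = atanh(0.202) = 0.204817,  z2 = atanh(0.599) = 0.691586
SE = √(1/(n1−3) + 1/(n2−3)) = √(1/293 + 1/133) = √(0.0034130 + 0.0075188) = √0.0109318 = 0.104555
z = (z1 − z2)/SE = (0.204817 − 0.691586) / 0.104555 = -0.486769 / 0.104555 = -4.656

-4.656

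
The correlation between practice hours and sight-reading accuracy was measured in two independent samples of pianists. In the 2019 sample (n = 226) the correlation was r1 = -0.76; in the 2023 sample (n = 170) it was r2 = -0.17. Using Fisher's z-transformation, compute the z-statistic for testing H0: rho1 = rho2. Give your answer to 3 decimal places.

Fisher z-transforms: z1 = atanh(-0.76) = -0.996215, z2 = atanh(-0.17) = -0.171667; difference d = -0.824548
Var(d) = 1/223 + 1/167 = 0.0044843 + 0.0059880 = 0.0104723
z = d/√Var(d) = -0.824548 / √0.0104723 = -0.824548 / 0.102334 = -8.057

-8.057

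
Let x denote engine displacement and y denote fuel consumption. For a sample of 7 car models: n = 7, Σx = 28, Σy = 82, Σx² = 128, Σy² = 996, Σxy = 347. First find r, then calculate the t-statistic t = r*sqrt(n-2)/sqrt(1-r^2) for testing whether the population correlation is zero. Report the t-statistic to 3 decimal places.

Numerator: nΣxy − (Σx)(Σy) = 7·347 − (28)(82) = 133
Denominator: √[(nΣx²−(Σx)²)(nΣy²−(Σy)²)]
  nΣx²−(Σx)² = 7·128 − 784 = 112;  nΣy²−(Σy)² = 7·996 − 6724 = 248
  √(112·248) = √27776 = 166.6613
r = 133 / 166.6613 = 0.7980
t = r·√(n−2)/√(1−r²) = 0.7980·√5 / √(1−0.636804) = 1.784382 / 0.602657 = 2.961

2.961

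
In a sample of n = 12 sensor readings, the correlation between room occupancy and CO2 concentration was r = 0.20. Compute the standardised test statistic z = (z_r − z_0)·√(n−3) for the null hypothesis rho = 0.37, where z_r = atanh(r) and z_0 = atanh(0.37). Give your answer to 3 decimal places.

-0.557

Fisher z: atanh(0.20) = 0.202733, atanh(0.37) = 0.388423
z = (z_r − z_0)·√(n−3) = (0.202733 − 0.388423)·√9 = -0.185690 · 3.000000 = -0.557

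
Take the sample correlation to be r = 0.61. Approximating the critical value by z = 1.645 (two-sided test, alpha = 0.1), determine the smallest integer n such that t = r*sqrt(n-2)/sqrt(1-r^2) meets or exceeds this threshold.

r√(n−2)/√(1−r²) ≥ 1.645  ⇔  n−2 ≥ (1.645)²·(1−r²)/r²
(1−r²)/r² = (1−0.3721)/0.3721 = 1.6874
n ≥ 2 + 2.706025·1.6874 = 2 + 4.5661 = 6.5661
⌈6.5661⌉ = 7

7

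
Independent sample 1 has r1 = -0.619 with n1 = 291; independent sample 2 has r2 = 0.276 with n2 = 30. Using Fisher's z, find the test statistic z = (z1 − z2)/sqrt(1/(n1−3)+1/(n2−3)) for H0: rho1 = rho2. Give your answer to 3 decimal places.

z1 = atanh(-0.619) = -0.723382,  z2 = atanh(0.276) = 0.283347
SE = √(1/(n1−3) + 1/(n2−3)) = √(1/288 + 1/27) = √(0.0034722 + 0.0370370) = √0.0405092 = 0.201269
z = (z1 − z2)/SE = (-0.723382 − 0.283347) / 0.201269 = -1.006729 / 0.201269 = -5.002

-5.002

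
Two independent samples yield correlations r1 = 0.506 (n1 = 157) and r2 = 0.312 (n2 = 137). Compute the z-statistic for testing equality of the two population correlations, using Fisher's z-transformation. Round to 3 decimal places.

1.986

Fisher z-transforms: z1 = atanh(0.506) = 0.557338, z2 = atanh(0.312) = 0.322760; difference d = 0.234578
Var(d) = 1/154 + 1/134 = 0.0064935 + 0.0074627 = 0.0139562
z = d/√Var(d) = 0.234578 / √0.0139562 = 0.234578 / 0.118136 = 1.986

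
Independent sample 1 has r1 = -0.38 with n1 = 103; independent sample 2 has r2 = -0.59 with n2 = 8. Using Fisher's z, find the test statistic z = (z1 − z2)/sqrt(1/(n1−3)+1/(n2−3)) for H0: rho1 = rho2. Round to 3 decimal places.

z1 = atanh(-0.38) = -0.400060,  z2 = atanh(-0.59) = -0.677666
SE = √(1/(n1−3) + 1/(n2−3)) = √(1/100 + 1/5) = √(0.0100000 + 0.2000000) = √0.2100000 = 0.458258
z = (z1 − z2)/SE = (-0.400060 − (-0.677666)) / 0.458258 = 0.277606 / 0.458258 = 0.606

0.606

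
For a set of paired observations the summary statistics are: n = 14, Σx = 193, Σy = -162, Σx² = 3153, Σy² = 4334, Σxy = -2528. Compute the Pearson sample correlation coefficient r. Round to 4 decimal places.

S_xy = nΣxy − ΣxΣy = 14·(-2528) − 193·(-162) = -35392 − (-31266) = -4126
S_xx = nΣx² − (Σx)² = 14·3153 − 193² = 44142 − 37249 = 6893
S_yy = nΣy² − (Σy)² = 14·4334 − (-162)² = 60676 − 26244 = 34432
r = S_xy / √(S_xx·S_yy) = -4126 / √(6893·34432) = -4126 / √237339776 = -4126 / 15405.8358 = -0.2678

-0.2678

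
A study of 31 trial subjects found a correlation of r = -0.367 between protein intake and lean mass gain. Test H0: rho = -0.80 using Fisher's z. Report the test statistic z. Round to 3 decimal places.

Fisher z: atanh(-0.367) = -0.384952, atanh(-0.80) = -1.098612
z = (z_r − z_0)·√(n−3) = (-0.384952 − (-1.098612))·√28 = 0.713660 · 5.291503 = 3.776

3.776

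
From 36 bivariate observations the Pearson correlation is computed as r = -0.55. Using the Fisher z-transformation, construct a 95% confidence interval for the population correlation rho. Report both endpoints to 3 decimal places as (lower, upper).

z_r = atanh(-0.55) = -0.618381;  SE = 1/√(n−3) = 1/√33 = 0.174078
z-limits: -0.618381 ± 1.960·0.174078 = -0.618381 ± 0.341193 = [-0.959574, -0.277188]
ρ-limits: (tanh -0.959574, tanh -0.277188) = (-0.744, -0.270)

(-0.744, -0.270)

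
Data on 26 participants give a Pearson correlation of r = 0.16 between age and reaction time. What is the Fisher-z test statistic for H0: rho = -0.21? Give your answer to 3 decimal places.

Fisher z: atanh(0.16) = 0.161387, atanh(-0.21) = -0.213171
z = (z_r − z_0)·√(n−3) = (0.161387 − (-0.213171))·√23 = 0.374558 · 4.795832 = 1.796

1.796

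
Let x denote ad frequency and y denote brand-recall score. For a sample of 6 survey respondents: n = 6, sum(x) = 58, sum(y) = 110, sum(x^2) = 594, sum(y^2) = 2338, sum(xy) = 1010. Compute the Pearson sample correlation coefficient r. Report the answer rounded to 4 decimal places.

Numerator: nΣxy − (Σx)(Σy) = 6·1010 − (58)(110) = -320
Denominator: √[(nΣx²−(Σx)²)(nΣy²−(Σy)²)]
  nΣx²−(Σx)² = 6·594 − 3364 = 200;  nΣy²−(Σy)² = 6·2338 − 12100 = 1928
  √(200·1928) = √385600 = 620.9670
r = -320 / 620.9670 = -0.5153

-0.5153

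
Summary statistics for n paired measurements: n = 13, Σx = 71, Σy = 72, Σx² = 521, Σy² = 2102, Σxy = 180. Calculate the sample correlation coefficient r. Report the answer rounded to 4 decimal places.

S_xy = nΣxy − ΣxΣy = 13·180 − 71·72 = 2340 − 5112 = -2772
S_xx = nΣx² − (Σx)² = 13·521 − 71² = 6773 − 5041 = 1732
S_yy = nΣy² − (Σy)² = 13·2102 − 72² = 27326 − 5184 = 22142
r = S_xy / √(S_xx·S_yy) = -2772 / √(1732·22142) = -2772 / √38349944 = -2772 / 6192.7332 = -0.4476

-0.4476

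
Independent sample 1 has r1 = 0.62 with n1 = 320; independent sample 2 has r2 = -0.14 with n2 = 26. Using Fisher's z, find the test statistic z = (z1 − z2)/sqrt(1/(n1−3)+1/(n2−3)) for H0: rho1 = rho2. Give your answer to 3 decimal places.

Fisher z-transforms: z1 = atanh(0.62) = 0.725005, z2 = atanh(-0.14) = -0.140926; difference d = 0.865931
Var(d) = 1/317 + 1/23 = 0.0031546 + 0.0434783 = 0.0466329
z = d/√Var(d) = 0.865931 / √0.0466329 = 0.865931 / 0.215947 = 4.010

4.010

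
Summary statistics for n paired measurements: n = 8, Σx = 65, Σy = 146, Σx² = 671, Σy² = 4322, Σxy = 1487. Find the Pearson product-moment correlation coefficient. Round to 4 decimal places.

0.6180

S_xy = nΣxy − ΣxΣy = 8·1487 − 65·146 = 11896 − 9490 = 2406
S_xx = nΣx² − (Σx)² = 8·671 − 65² = 5368 − 4225 = 1143
S_yy = nΣy² − (Σy)² = 8·4322 − 146² = 34576 − 21316 = 13260
r = S_xy / √(S_xx·S_yy) = 2406 / √(1143·13260) = 2406 / √15156180 = 2406 / 3893.0939 = 0.6180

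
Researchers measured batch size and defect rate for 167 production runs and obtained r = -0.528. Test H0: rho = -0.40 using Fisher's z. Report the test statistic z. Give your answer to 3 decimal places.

Fisher z: atanh(-0.528) = -0.587368, atanh(-0.40) = -0.423649
z = (z_r − z_0)·√(n−3) = (-0.587368 − (-0.423649))·√164 = -0.163719 · 12.806248 = -2.097

-2.097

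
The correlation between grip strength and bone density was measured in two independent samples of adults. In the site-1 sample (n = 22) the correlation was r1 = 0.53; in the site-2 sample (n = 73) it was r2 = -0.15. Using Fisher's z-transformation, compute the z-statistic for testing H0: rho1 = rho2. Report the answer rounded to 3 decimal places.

z1 = atanh(0.53) = 0.590145,  z2 = atanh(-0.15) = -0.151140
SE = √(1/(n1−3) + 1/(n2−3)) = √(1/19 + 1/70) = √(0.0526316 + 0.0142857) = √0.0669173 = 0.258684
z = (z1 − z2)/SE = (0.590145 − (-0.151140)) / 0.258684 = 0.741285 / 0.258684 = 2.866

2.866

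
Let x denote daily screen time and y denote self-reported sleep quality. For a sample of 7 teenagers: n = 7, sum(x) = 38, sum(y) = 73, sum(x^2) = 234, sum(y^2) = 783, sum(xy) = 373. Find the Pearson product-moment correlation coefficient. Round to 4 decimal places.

Numerator: nΣxy − (Σx)(Σy) = 7·373 − (38)(73) = -163
Denominator: √[(nΣx²−(Σx)²)(nΣy²−(Σy)²)]
  nΣx²−(Σx)² = 7·234 − 1444 = 194;  nΣy²−(Σy)² = 7·783 − 5329 = 152
  √(194·152) = √29488 = 171.7207
r = -163 / 171.7207 = -0.9492

-0.9492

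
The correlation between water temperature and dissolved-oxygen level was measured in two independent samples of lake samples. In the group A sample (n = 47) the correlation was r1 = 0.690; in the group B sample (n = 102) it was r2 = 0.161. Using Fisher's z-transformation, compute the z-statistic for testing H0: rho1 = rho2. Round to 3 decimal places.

z1 = atanh(0.690) = 0.847956,  z2 = atanh(0.161) = 0.162413
SE = √(1/(n1−3) + 1/(n2−3)) = √(1/44 + 1/99) = √(0.0227273 + 0.0101010) = √0.0328283 = 0.181186
z = (z1 − z2)/SE = (0.847956 − 0.162413) / 0.181186 = 0.685543 / 0.181186 = 3.784

3.784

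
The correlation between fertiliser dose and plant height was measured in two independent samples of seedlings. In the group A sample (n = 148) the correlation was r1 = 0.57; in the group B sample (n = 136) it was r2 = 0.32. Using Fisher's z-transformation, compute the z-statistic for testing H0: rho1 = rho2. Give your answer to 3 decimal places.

Fisher z-transforms: z1 = atanh(0.57) = 0.647523, z2 = atanh(0.32) = 0.331647; difference d = 0.315876
Var(d) = 1/145 + 1/133 = 0.0068966 + 0.0075188 = 0.0144154
z = d/√Var(d) = 0.315876 / √0.0144154 = 0.315876 / 0.120064 = 2.631

2.631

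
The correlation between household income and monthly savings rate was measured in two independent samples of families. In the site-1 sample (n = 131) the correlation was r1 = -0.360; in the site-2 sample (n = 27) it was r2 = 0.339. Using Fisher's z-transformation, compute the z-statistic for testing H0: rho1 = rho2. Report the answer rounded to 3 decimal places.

Fisher z-transforms: z1 = atanh(-0.360) = -0.376886, z2 = atanh(0.339) = 0.352962; difference d = -0.729848
Var(d) = 1/128 + 1/24 = 0.0078125 + 0.0416667 = 0.0494792
z = d/√Var(d) = -0.729848 / √0.0494792 = -0.729848 / 0.222439 = -3.281

-3.281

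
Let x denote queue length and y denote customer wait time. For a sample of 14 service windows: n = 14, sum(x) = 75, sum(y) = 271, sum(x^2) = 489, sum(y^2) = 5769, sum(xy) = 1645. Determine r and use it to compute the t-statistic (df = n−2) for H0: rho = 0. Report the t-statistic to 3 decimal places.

Numerator: nΣxy − (Σx)(Σy) = 14·1645 − (75)(271) = 2705
Denominator: √[(nΣx²−(Σx)²)(nΣy²−(Σy)²)]
  nΣx²−(Σx)² = 14·489 − 5625 = 1221;  nΣy²−(Σy)² = 14·5769 − 73441 = 7325
  √(1221·7325) = √8943825 = 2990.6228
r = 2705 / 2990.6228 = 0.9045
t = r·√(n−2)/√(1−r²) = 0.9045·√12 / √(1−0.818120) = 3.133280 / 0.426474 = 7.347

7.347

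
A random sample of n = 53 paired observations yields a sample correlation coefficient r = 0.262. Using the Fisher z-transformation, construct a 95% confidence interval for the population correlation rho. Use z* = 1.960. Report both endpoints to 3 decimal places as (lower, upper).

(-0.009, 0.497)

z_r = atanh(0.262) = 0.268255;  SE = 1/√(n−3) = 1/√50 = 0.141421
z-limits: 0.268255 ± 1.960·0.141421 = 0.268255 ± 0.277185 = [-0.008930, 0.545440]
ρ-limits: (tanh -0.008930, tanh 0.545440) = (-0.009, 0.497)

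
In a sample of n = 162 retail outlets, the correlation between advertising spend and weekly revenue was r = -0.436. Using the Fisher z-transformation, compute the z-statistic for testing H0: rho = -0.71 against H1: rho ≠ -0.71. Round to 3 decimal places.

5.295

Fisher z: atanh(-0.436) = -0.467281, atanh(-0.71) = -0.887184
z = (z_r − z_0)·√(n−3) = (-0.467281 − (-0.887184))·√159 = 0.419903 · 12.609520 = 5.295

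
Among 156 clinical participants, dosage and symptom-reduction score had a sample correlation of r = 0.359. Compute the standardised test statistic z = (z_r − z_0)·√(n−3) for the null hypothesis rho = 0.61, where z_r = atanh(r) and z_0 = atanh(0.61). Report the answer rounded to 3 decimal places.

-4.121

z_r = atanh(0.359) = 0.375737,  z_0 = atanh(0.61) = 0.708921
SE = 1/√(n−3) = 1/√153 = 0.080845
z = (z_r − z_0)/SE = (0.375737 − 0.708921) / 0.080845 = -0.333184 / 0.080845 = -4.121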